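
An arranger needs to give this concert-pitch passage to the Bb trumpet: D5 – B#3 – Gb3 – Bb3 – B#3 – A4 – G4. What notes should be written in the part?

The Bb trumpet sounds a major second below written, so the written part must be a major second above concert — transpose each note up.
D5 to E5
B#3 to C##4
Gb3 to Ab3
Bb3 to C4
B#3 to C##4
A4 to B4
G4 to A4

E5 C##4 Ab3 C4 C##4 B4 A4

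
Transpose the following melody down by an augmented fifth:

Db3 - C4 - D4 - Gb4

Db3 to Gbb2
C4 to Fb3
D4 to Gb3
Gb4 to Cbb4

Gbb2 Fb3 Gb3 Cbb4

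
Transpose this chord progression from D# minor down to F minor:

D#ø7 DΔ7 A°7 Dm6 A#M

Fø7 FbΔ7 Cb°7 Fbm6 CM

D# minor down to F minor is an augmented sixth; each chord root moves by that interval while the quality stays the same.
D#ø7: root D# down an augmented sixth → F, giving Fø7.
DΔ7: root D down an augmented sixth → Fb, giving FbΔ7.
A°7: root A down an augmented sixth → Cb, giving Cb°7.
Dm6: root D down an augmented sixth → Fb, giving Fbm6.
A#M: root A# down an augmented sixth → C, giving CM.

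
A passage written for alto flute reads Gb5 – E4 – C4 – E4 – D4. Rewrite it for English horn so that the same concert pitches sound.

First find concert pitch: the alto flute sounds a perfect fourth below written, so Gb5 E4 C4 E4 D4 sounds Db5 B3 G3 B3 A3.
Then write for English horn: it sounds a perfect fifth below written, so the part must be a perfect fifth above concert.
Db5 → Ab5
B3 → F#4
G3 → D4
B3 → F#4
A3 → E4

Ab5 F#4 D4 F#4 E4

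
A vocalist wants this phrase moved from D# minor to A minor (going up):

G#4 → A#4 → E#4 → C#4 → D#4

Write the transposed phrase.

D5 E5 B4 G4 A4

D# minor to A minor up is a diminished fifth, so every note moves up by that interval.
G#4 to D5
A#4 to E5
E#4 to B4
C#4 to G4
D#4 to A4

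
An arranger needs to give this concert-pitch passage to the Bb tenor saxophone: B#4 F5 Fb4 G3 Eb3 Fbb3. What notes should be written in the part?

The Bb tenor saxophone sounds a major ninth below written, so the written part must be a major ninth above concert — transpose each note up.
B#4 to C##6
F5 to G6
Fb4 to Gb5
G3 to A4
Eb3 to F4
Fbb3 to Gbb4

C##6 G6 Gb5 A4 F4 Gbb4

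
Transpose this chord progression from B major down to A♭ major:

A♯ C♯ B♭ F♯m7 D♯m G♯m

B major down to A♭ major is an augmented second; each chord root moves by that interval while the quality stays the same.
A♯: root A♯ down an augmented second → G, giving G.
C♯: root C♯ down an augmented second → Bb, giving Bb.
B♭: root B♭ down an augmented second → Abb, giving Abb.
F♯m7: root F♯ down an augmented second → Eb, giving Ebm7.
D♯m: root D♯ down an augmented second → C, giving Cm.
G♯m: root G♯ down an augmented second → F, giving Fm.

G Bb Abb Ebm7 Cm Fm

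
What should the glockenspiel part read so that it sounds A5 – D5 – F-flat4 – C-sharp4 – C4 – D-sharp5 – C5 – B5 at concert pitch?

The glockenspiel sounds a perfect fifteenth above written, so the written part must be a perfect fifteenth below concert — transpose each note down.
A5 -> A3
D5 -> D3
Fb4 -> Fb2
C#4 -> C#2
C4 -> C2
D#5 -> D#3
C5 -> C3
B5 -> B3

A3 D3 Fb2 C#2 C2 D#3 C3 B3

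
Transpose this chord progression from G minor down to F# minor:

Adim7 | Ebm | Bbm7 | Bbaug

G#dim7 Dm Am7 Aaug

G minor down to F# minor is a minor second; each chord root moves by that interval while the quality stays the same.
Adim7: root A down a minor second → G#, giving G#dim7.
Ebm: root Eb down a minor second → D, giving Dm.
Bbm7: root Bb down a minor second → A, giving Am7.
Bbaug: root Bb down a minor second → A, giving Aaug.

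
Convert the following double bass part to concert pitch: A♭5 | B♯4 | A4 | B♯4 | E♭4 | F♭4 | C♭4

Ab4 B#3 A3 B#3 Eb3 Fb3 Cb3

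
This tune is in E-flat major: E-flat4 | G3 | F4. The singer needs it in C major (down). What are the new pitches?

C4 E3 D4

E-flat major to C major down is a minor third, so every note moves down by that interval.
Eb4 to C4
G3 to E3
F4 to D4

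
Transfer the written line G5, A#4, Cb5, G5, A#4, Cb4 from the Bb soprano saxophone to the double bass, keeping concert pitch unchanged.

First find concert pitch: the Bb soprano saxophone sounds a major second below written, so G5 A#4 Cb5 G5 A#4 Cb4 sounds F5 G#4 Bbb4 F5 G#4 Bbb3.
Then write for double bass: it sounds a perfect octave below written, so the part must be a perfect octave above concert.
F5 → F6
G#4 → G#5
Bbb4 → Bbb5
F5 → F6
G#4 → G#5
Bbb3 → Bbb4

F6 G#5 Bbb5 F6 G#5 Bbb4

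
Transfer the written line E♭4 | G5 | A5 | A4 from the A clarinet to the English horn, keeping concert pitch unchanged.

G4 B5 C#6 C#5

First find concert pitch: the A clarinet sounds a minor third below written, so E♭4 G5 A5 A4 sounds C4 E5 F#5 F#4.
Then write for English horn: it sounds a perfect fifth below written, so the part must be a perfect fifth above concert.
C4 → G4
E5 → B5
F#5 → C#6
F#4 → C#5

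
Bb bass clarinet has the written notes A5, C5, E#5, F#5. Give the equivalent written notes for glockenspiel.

G2 Bb1 D#2 E2

First find concert pitch: the Bb bass clarinet sounds a major ninth below written, so A5 C5 E#5 F#5 sounds G4 Bb3 D#4 E4.
Then write for glockenspiel: it sounds a perfect fifteenth above written, so the part must be a perfect fifteenth below concert.
G4 → G2
Bb3 → Bb1
D#4 → D#2
E4 → E2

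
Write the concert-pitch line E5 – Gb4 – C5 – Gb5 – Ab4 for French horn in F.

B5 Db5 G5 Db6 Eb5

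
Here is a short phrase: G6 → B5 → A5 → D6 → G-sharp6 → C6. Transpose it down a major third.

G6 becomes Eb6
B5 becomes G5
A5 becomes F5
D6 becomes Bb5
G#6 becomes E6
C6 becomes Ab5

Eb6 G5 F5 Bb5 E6 Ab5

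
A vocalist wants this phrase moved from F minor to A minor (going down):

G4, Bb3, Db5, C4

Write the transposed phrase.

From F down to A is a minor sixth; apply that to each pitch.
G4 gives B3
Bb3 gives D3
Db5 gives F4
C4 gives E3

B3 D3 F4 E3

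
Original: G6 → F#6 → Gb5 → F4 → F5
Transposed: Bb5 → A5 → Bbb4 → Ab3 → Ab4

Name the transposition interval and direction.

down a major sixth

Take the first pair: G6 → Bb5. G to B spans 6 letter names, so the interval is some kind of sixth.
Bb5 to G6 is 9 semitones, which makes it a major sixth; the second version is lower, so the direction is down.
Checking another pair — F5 → Ab4 — gives the same interval.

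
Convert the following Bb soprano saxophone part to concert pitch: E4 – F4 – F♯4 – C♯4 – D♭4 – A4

D4 Eb4 E4 B3 Cb4 G4

Written C4 on the Bb soprano saxophone sounds as Bb3, a major second lower; apply that shift to every note.
E4 gives D4
F4 gives Eb4
F#4 gives E4
C#4 gives B3
Db4 gives Cb4
A4 gives G4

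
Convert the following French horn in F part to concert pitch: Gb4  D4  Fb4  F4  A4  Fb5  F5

Written C4 on the French horn in F sounds as F3, a perfect fifth lower; apply that shift to every note.
Gb4 -> Cb4
D4 -> G3
Fb4 -> Bbb3
F4 -> Bb3
A4 -> D4
Fb5 -> Bbb4
F5 -> Bb4

Cb4 G3 Bbb3 Bb3 D4 Bbb4 Bb4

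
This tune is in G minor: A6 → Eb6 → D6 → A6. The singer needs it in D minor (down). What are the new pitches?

G minor to D minor down is a perfect fourth, so every note moves down by that interval.
A6 to E6
Eb6 to Bb5
D6 to A5
A6 to E6

E6 Bb5 A5 E6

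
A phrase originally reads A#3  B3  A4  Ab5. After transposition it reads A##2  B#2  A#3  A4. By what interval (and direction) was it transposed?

down a diminished octave

From A#3 to A##2 is 8 letter names — an octave of some quality.
A##2 to A#3 is 11 semitones, which makes it a diminished octave; the second version is lower, so the direction is down.
Checking another pair — Ab5 → A4 — gives the same interval.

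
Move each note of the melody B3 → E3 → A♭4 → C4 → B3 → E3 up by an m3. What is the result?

B3: a third up reaches D, and 3 semitones makes it D4.
A minor third up from E3 gives G3.
Ab4 up a minor third is Cb5.
C4 up a minor third is Eb4.
B3: a third up reaches D, and 3 semitones makes it D4.
E3 up a minor third is G3.

D4 G3 Cb5 Eb4 D4 G3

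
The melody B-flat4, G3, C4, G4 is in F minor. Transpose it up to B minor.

E5 C#4 F#4 C#5

From F up to B is an augmented fourth; apply that to each pitch.
Bb4 to E5
G3 to C#4
C4 to F#4
G4 to C#5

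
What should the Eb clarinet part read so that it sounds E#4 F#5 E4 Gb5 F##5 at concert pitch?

C##4 D#5 C#4 Eb5 D##5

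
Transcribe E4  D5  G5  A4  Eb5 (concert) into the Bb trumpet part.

F#4 E5 A5 B4 F5

Written C4 sounds as Bb3 on the Bb trumpet, so concert pitches are written a major second up.
E4 → F#4
D5 → E5
G5 → A5
A4 → B4
Eb5 → F5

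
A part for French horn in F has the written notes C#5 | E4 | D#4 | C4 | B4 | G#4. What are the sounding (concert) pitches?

F#4 A3 G#3 F3 E4 C#4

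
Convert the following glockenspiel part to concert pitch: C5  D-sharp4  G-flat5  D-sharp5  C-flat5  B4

C7 D#6 Gb7 D#7 Cb7 B6

Written C4 on the glockenspiel sounds as C6, a perfect fifteenth higher; apply that shift to every note.
C5 gives C7
D#4 gives D#6
Gb5 gives Gb7
D#5 gives D#7
Cb5 gives Cb7
B4 gives B6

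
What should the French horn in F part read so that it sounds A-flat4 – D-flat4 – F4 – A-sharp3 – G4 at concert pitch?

Eb5 Ab4 C5 E#4 D5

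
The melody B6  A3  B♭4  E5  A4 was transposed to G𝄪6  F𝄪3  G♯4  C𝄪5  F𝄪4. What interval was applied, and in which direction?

down a diminished third

Take the first pair: B6 → G##6. B to G spans 3 letter names, so the interval is some kind of third.
G##6 to B6 is 2 semitones, which makes it a diminished third; the second version is lower, so the direction is down.
Checking another pair — A4 → F##4 — gives the same interval.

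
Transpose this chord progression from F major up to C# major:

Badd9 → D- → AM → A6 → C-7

F##add9 A#- E#M E#6 G#-7

F major up to C# major is an augmented fifth; each chord root moves by that interval while the quality stays the same.
Badd9: root B up an augmented fifth → F##, giving F##add9.
D-: root D up an augmented fifth → A#, giving A#-.
AM: root A up an augmented fifth → E#, giving E#M.
A6: root A up an augmented fifth → E#, giving E#6.
C-7: root C up an augmented fifth → G#, giving G#-7.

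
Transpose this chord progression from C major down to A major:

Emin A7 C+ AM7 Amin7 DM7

C#min F#7 A+ F#M7 F#min7 BM7

C major down to A major is a minor third; each chord root moves by that interval while the quality stays the same.
Emin: root E down a minor third → C#, giving C#min.
A7: root A down a minor third → F#, giving F#7.
C+: root C down a minor third → A, giving A+.
AM7: root A down a minor third → F#, giving F#M7.
Amin7: root A down a minor third → F#, giving F#min7.
DM7: root D down a minor third → B, giving BM7.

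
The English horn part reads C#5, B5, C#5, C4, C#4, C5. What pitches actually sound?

F#4 E5 F#4 F3 F#3 F4

Written C4 on the English horn sounds as F3, a perfect fifth lower; apply that shift to every note.
C#5 becomes F#4
B5 becomes E5
C#5 becomes F#4
C4 becomes F3
C#4 becomes F#3
C5 becomes F4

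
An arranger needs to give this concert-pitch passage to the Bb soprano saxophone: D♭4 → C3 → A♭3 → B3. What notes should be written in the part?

Eb4 D3 Bb3 C#4

The Bb soprano saxophone sounds a major second below written, so the written part must be a major second above concert — transpose each note up.
Db4 -> Eb4
C3 -> D3
Ab3 -> Bb3
B3 -> C#4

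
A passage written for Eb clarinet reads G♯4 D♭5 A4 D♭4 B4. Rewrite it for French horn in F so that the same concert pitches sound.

F#5 Cb6 G5 Cb5 A5

First find concert pitch: the Eb clarinet sounds a minor third above written, so G♯4 D♭5 A4 D♭4 B4 sounds B4 Fb5 C5 Fb4 D5.
Then write for French horn in F: it sounds a perfect fifth below written, so the part must be a perfect fifth above concert.
B4 → F#5
Fb5 → Cb6
C5 → G5
Fb4 → Cb5
D5 → A5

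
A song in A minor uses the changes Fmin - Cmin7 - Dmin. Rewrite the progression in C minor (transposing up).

A minor up to C minor is a minor third; each chord root moves by that interval while the quality stays the same.
Fmin: root F up a minor third → Ab, giving Abmin.
Cmin7: root C up a minor third → Eb, giving Ebmin7.
Dmin: root D up a minor third → F, giving Fmin.

Abmin Ebmin7 Fmin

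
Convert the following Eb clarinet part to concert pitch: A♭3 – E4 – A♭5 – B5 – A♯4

Written C4 on the Eb clarinet sounds as Eb4, a minor third higher; apply that shift to every note.
Ab3 becomes Cb4
E4 becomes G4
Ab5 becomes Cb6
B5 becomes D6
A#4 becomes C#5

Cb4 G4 Cb6 D6 C#5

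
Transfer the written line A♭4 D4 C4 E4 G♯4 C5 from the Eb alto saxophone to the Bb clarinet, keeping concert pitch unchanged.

Db4 G3 F3 A3 C#4 F4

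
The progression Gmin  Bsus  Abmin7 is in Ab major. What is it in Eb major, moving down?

Dmin F#sus Ebmin7

Ab major down to Eb major is a perfect fourth; each chord root moves by that interval while the quality stays the same.
Gmin: root G down a perfect fourth → D, giving Dmin.
Bsus: root B down a perfect fourth → F#, giving F#sus.
Abmin7: root Ab down a perfect fourth → Eb, giving Ebmin7.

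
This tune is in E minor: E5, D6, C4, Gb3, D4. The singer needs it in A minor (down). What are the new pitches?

A4 G5 F3 Cb3 G3

From E down to A is a perfect fifth; apply that to each pitch.
E5 -> A4
D6 -> G5
C4 -> F3
Gb3 -> Cb3
D4 -> G3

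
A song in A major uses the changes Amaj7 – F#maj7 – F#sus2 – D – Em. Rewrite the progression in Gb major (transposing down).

A major down to Gb major is an augmented second; each chord root moves by that interval while the quality stays the same.
Amaj7: root A down an augmented second → Gb, giving Gbmaj7.
F#maj7: root F# down an augmented second → Eb, giving Ebmaj7.
F#sus2: root F# down an augmented second → Eb, giving Ebsus2.
D: root D down an augmented second → Cb, giving Cb.
Em: root E down an augmented second → Db, giving Dbm.

Gbmaj7 Ebmaj7 Ebsus2 Cb Dbm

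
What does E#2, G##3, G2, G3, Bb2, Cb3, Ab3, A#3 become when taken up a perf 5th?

B#2 D##4 D3 D4 F3 Gb3 Eb4 E#4

E#2 to B#2
G##3 to D##4
G2 to D3
G3 to D4
Bb2 to F3
Cb3 to Gb3
Ab3 to Eb4
A#3 to E#4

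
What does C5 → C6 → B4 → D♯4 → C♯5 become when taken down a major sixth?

C5 down a major sixth is Eb4.
A major sixth down from C6 gives Eb5.
B4: a sixth down reaches D, and 9 semitones makes it D4.
A major sixth down from D#4 gives F#3.
C#5: a sixth down reaches E, and 9 semitones makes it E4.

Eb4 Eb5 D4 F#3 E4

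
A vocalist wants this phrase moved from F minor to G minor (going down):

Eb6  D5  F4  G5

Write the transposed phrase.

F5 E4 G3 A4

F minor to G minor down is a minor seventh, so every note moves down by that interval.
Eb6 gives F5
D5 gives E4
F4 gives G3
G5 gives A4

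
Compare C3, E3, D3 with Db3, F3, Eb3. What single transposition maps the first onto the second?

Take the first pair: C3 → Db3. C to D spans 2 letter names, so the interval is some kind of second.
C3 to Db3 is 1 semitone, which makes it a minor second; the second version is higher, so the direction is up.
Checking another pair — D3 → Eb3 — gives the same interval.

up a minor second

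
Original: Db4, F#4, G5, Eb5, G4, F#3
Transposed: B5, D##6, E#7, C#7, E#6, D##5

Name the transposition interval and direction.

up an augmented thirteenth

From Db4 to B5 is 13 letter names — a thirteenth of some quality.
Db4 to B5 is 22 semitones, which makes it an augmented thirteenth; the second version is higher, so the direction is up.
Checking another pair — F#3 → D##5 — gives the same interval.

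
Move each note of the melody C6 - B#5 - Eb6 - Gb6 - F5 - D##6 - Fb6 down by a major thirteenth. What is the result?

C6 → Eb4
B#5 → D#4
Eb6 → Gb4
Gb6 → Bbb4
F5 → Ab3
D##6 → F##4
Fb6 → Abb4

Eb4 D#4 Gb4 Bbb4 Ab3 F##4 Abb4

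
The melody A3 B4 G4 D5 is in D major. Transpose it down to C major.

From D down to C is a major second; apply that to each pitch.
A3 becomes G3
B4 becomes A4
G4 becomes F4
D5 becomes C5

G3 A4 F4 C5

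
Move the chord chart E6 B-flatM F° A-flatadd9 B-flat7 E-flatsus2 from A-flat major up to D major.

A-flat major up to D major is an augmented fourth; each chord root moves by that interval while the quality stays the same.
E6: root E up an augmented fourth → A#, giving A#6.
B-flatM: root B-flat up an augmented fourth → E, giving EM.
F°: root F up an augmented fourth → B, giving B°.
A-flatadd9: root A-flat up an augmented fourth → D, giving Dadd9.
B-flat7: root B-flat up an augmented fourth → E, giving E7.
E-flatsus2: root E-flat up an augmented fourth → A, giving Asus2.

A#6 EM B° Dadd9 E7 Asus2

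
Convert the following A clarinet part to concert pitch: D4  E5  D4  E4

B3 C#5 B3 C#4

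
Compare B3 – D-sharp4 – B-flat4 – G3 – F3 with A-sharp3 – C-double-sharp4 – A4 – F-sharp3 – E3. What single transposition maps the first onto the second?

From B3 to A#3 is 2 letter names — a second of some quality.
A#3 to B3 is 1 semitone, which makes it a minor second; the second version is lower, so the direction is down.
Checking another pair — F3 → E3 — gives the same interval.

down a minor second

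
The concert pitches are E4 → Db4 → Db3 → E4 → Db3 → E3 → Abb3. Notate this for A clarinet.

G4 Fb4 Fb3 G4 Fb3 G3 Cbb4

The A clarinet sounds a minor third below written, so the written part must be a minor third above concert — transpose each note up.
E4 -> G4
Db4 -> Fb4
Db3 -> Fb3
E4 -> G4
Db3 -> Fb3
E3 -> G3
Abb3 -> Cbb4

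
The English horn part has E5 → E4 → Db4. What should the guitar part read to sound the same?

A5 A4 Gb4

First find concert pitch: the English horn sounds a perfect fifth below written, so E5 E4 Db4 sounds A4 A3 Gb3.
Then write for guitar: it sounds a perfect octave below written, so the part must be a perfect octave above concert.
A4 → A5
A3 → A4
Gb3 → Gb4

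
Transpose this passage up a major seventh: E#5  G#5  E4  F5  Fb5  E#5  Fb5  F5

E#5: a seventh up reaches D, and 11 semitones makes it D##6.
G#5: a seventh up reaches F, and 11 semitones makes it F##6.
E4 up a major seventh is D#5.
A major seventh up from F5 gives E6.
Fb5 up a major seventh is Eb6.
A major seventh up from E#5 gives D##6.
Fb5: a seventh up reaches E, and 11 semitones makes it Eb6.
F5 up a major seventh is E6.

D##6 F##6 D#5 E6 Eb6 D##6 Eb6 E6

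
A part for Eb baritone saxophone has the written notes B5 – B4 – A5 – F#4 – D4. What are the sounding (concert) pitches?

D4 D3 C4 A2 F2

The Eb baritone saxophone sounds a major thirteenth below written, so transpose each written note down a major thirteenth.
B5 gives D4
B4 gives D3
A5 gives C4
F#4 gives A2
D4 gives F2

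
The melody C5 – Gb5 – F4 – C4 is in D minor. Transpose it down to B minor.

From D down to B is a minor third; apply that to each pitch.
C5 → A4
Gb5 → Eb5
F4 → D4
C4 → A3

A4 Eb5 D4 A3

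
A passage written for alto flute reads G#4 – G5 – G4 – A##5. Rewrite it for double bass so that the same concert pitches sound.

D#5 D6 D5 E##6

First find concert pitch: the alto flute sounds a perfect fourth below written, so G#4 G5 G4 A##5 sounds D#4 D5 D4 E##5.
Then write for double bass: it sounds a perfect octave below written, so the part must be a perfect octave above concert.
D#4 → D#5
D5 → D6
D4 → D5
E##5 → E##6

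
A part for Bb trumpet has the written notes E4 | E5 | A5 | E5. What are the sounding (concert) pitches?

The Bb trumpet sounds a major second below written, so transpose each written note down a major second.
E4 gives D4
E5 gives D5
A5 gives G5
E5 gives D5

D4 D5 G5 D5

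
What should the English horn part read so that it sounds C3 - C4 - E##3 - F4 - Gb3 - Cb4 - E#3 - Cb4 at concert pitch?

G3 G4 B##3 C5 Db4 Gb4 B#3 Gb4

The English horn sounds a perfect fifth below written, so the written part must be a perfect fifth above concert — transpose each note up.
C3 becomes G3
C4 becomes G4
E##3 becomes B##3
F4 becomes C5
Gb3 becomes Db4
Cb4 becomes Gb4
E#3 becomes B#3
Cb4 becomes Gb4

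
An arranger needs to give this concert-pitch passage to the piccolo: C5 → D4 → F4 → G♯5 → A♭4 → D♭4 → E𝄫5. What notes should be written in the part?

C4 D3 F3 G#4 Ab3 Db3 Ebb4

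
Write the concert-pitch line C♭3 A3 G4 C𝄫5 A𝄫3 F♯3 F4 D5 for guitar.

Cb4 A4 G5 Cbb6 Abb4 F#4 F5 D6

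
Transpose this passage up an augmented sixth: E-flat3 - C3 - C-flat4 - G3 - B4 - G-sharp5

Eb3 to C#4
C3 to A#3
Cb4 to A4
G3 to E#4
B4 to G##5
G#5 to E##6

C#4 A#3 A4 E#4 G##5 E##6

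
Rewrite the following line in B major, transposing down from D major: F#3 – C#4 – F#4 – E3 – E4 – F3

D#3 A#3 D#4 C#3 C#4 D3

D major to B major down is a minor third, so every note moves down by that interval.
F#3 -> D#3
C#4 -> A#3
F#4 -> D#4
E3 -> C#3
E4 -> C#4
F3 -> D3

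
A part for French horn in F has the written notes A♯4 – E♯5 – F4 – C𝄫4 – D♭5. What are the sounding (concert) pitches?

D#4 A#4 Bb3 Fbb3 Gb4

The French horn in F sounds a perfect fifth below written, so transpose each written note down a perfect fifth.
A#4 → D#4
E#5 → A#4
F4 → Bb3
Cbb4 → Fbb3
Db5 → Gb4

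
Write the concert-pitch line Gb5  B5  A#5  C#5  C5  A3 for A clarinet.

Bbb5 D6 C#6 E5 Eb5 C4

The A clarinet sounds a minor third below written, so the written part must be a minor third above concert — transpose each note up.
Gb5 → Bbb5
B5 → D6
A#5 → C#6
C#5 → E5
C5 → Eb5
A3 → C4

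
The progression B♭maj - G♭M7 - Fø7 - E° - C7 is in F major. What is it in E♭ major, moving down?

Abmaj FbM7 Ebø7 D° Bb7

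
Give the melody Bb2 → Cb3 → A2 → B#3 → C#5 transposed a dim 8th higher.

Bb2 up a diminished octave is Bbb3.
Cb3: an octave up reaches C, and 11 semitones makes it Cbb4.
A diminished octave up from A2 gives Ab3.
B#3: an octave up reaches B, and 11 semitones makes it B4.
C#5: an octave up reaches C, and 11 semitones makes it C6.

Bbb3 Cbb4 Ab3 B4 C6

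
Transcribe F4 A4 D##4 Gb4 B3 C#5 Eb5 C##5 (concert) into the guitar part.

F5 A5 D##5 Gb5 B4 C#6 Eb6 C##6

The guitar sounds a perfect octave below written, so the written part must be a perfect octave above concert — transpose each note up.
F4 → F5
A4 → A5
D##4 → D##5
Gb4 → Gb5
B3 → B4
C#5 → C#6
Eb5 → Eb6
C##5 → C##6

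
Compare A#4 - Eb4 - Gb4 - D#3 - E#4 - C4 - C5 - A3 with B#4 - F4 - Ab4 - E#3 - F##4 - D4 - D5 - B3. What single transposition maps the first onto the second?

up a major second

From A#4 to B#4 is 2 letter names — a second of some quality.
A#4 to B#4 is 2 semitones, which makes it a major second; the second version is higher, so the direction is up.
Checking another pair — A3 → B3 — gives the same interval.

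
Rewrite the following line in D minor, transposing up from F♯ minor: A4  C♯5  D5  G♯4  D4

From F♯ up to D is a minor sixth; apply that to each pitch.
A4 becomes F5
C#5 becomes A5
D5 becomes Bb5
G#4 becomes E5
D4 becomes Bb4

F5 A5 Bb5 E5 Bb4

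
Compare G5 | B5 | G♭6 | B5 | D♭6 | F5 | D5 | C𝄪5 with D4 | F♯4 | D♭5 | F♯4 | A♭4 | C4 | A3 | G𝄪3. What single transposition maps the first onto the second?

down a perfect eleventh

Take the first pair: G5 → D4. G to D spans 11 letter names, so the interval is some kind of eleventh.
D4 to G5 is 17 semitones, which makes it a perfect eleventh; the second version is lower, so the direction is down.
Checking another pair — C##5 → G##3 — gives the same interval.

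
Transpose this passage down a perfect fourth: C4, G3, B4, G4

G3 D3 F#4 D4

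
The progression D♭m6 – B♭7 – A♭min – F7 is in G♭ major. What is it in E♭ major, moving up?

Bbm6 G7 Fmin D7

G♭ major up to E♭ major is a major sixth; each chord root moves by that interval while the quality stays the same.
D♭m6: root D♭ up a major sixth → Bb, giving Bbm6.
B♭7: root B♭ up a major sixth → G, giving G7.
A♭min: root A♭ up a major sixth → F, giving Fmin.
F7: root F up a major sixth → D, giving D7.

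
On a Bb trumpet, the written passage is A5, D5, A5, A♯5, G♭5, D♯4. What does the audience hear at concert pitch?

The Bb trumpet sounds a major second below written, so transpose each written note down a major second.
A5 -> G5
D5 -> C5
A5 -> G5
A#5 -> G#5
Gb5 -> Fb5
D#4 -> C#4

G5 C5 G5 G#5 Fb5 C#4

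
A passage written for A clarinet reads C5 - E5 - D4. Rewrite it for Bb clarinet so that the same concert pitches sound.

First find concert pitch: the A clarinet sounds a minor third below written, so C5 E5 D4 sounds A4 C#5 B3.
Then write for Bb clarinet: it sounds a major second below written, so the part must be a major second above concert.
A4 → B4
C#5 → D#5
B3 → C#4

B4 D#5 C#4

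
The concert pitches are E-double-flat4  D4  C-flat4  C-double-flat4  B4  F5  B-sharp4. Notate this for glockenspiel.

Ebb2 D2 Cb2 Cbb2 B2 F3 B#2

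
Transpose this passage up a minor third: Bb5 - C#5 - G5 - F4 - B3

Db6 E5 Bb5 Ab4 D4

Bb5 → Db6
C#5 → E5
G5 → Bb5
F4 → Ab4
B3 → D4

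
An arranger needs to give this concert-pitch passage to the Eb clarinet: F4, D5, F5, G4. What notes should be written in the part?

Written C4 sounds as Eb4 on the Eb clarinet, so concert pitches are written a minor third down.
F4 gives D4
D5 gives B4
F5 gives D5
G4 gives E4

D4 B4 D5 E4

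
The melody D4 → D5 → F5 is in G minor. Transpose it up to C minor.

G minor to C minor up is a perfect fourth, so every note moves up by that interval.
D4 -> G4
D5 -> G5
F5 -> Bb5

G4 G5 Bb5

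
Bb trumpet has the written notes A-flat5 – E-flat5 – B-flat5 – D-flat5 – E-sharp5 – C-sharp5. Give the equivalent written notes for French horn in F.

Db6 Ab5 Eb6 Gb5 A#5 F#5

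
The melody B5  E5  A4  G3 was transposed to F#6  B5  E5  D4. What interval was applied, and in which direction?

Take the first pair: B5 → F#6. B to F spans 5 letter names, so the interval is some kind of fifth.
B5 to F#6 is 7 semitones, which makes it a perfect fifth; the second version is higher, so the direction is up.
Checking another pair — G3 → D4 — gives the same interval.

up a perfect fifth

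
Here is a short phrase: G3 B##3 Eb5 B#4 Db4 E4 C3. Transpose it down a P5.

C3 E##3 Ab4 E#4 Gb3 A3 F2

G3 -> C3
B##3 -> E##3
Eb5 -> Ab4
B#4 -> E#4
Db4 -> Gb3
E4 -> A3
C3 -> F2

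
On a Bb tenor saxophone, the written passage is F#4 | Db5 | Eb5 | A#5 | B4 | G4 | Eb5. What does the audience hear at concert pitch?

E3 Cb4 Db4 G#4 A3 F3 Db4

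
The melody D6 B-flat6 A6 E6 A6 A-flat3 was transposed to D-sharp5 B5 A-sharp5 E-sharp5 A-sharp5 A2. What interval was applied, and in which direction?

Take the first pair: D6 → D#5. D to D spans 8 letter names, so the interval is some kind of octave.
D#5 to D6 is 11 semitones, which makes it a diminished octave; the second version is lower, so the direction is down.
Checking another pair — Ab3 → A2 — gives the same interval.

down a diminished octave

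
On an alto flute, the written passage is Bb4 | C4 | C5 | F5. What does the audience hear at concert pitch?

F4 G3 G4 C5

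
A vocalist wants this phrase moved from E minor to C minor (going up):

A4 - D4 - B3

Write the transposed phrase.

F5 Bb4 G4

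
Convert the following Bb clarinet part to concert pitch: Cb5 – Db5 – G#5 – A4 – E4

Bbb4 Cb5 F#5 G4 D4

The Bb clarinet sounds a major second below written, so transpose each written note down a major second.
Cb5 to Bbb4
Db5 to Cb5
G#5 to F#5
A4 to G4
E4 to D4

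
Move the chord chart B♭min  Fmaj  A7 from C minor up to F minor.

C minor up to F minor is a perfect fourth; each chord root moves by that interval while the quality stays the same.
B♭min: root B♭ up a perfect fourth → Eb, giving Ebmin.
Fmaj: root F up a perfect fourth → Bb, giving Bbmaj.
A7: root A up a perfect fourth → D, giving D7.

Ebmin Bbmaj D7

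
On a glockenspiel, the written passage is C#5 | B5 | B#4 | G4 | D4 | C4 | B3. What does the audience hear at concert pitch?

C#7 B7 B#6 G6 D6 C6 B5

The glockenspiel sounds a perfect fifteenth above written, so transpose each written note up a perfect fifteenth.
C#5 → C#7
B5 → B7
B#4 → B#6
G4 → G6
D4 → D6
C4 → C6
B3 → B5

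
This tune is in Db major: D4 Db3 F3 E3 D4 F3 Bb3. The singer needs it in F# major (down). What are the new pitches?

F##3 F#2 A#2 G##2 F##3 A#2 D#3

From Db down to F# is a diminished sixth; apply that to each pitch.
D4 -> F##3
Db3 -> F#2
F3 -> A#2
E3 -> G##2
D4 -> F##3
F3 -> A#2
Bb3 -> D#3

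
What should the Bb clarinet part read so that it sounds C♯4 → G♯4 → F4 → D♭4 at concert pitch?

D#4 A#4 G4 Eb4

Written C4 sounds as Bb3 on the Bb clarinet, so concert pitches are written a major second up.
C#4 to D#4
G#4 to A#4
F4 to G4
Db4 to Eb4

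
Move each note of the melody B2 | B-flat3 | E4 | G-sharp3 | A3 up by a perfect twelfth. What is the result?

F#4 F5 B5 D#5 E5

A perfect twelfth up from B2 gives F#4.
Bb3: a twelfth up reaches F, and 19 semitones makes it F5.
E4 up a perfect twelfth is B5.
G#3: a twelfth up reaches D, and 19 semitones makes it D#5.
A perfect twelfth up from A3 gives E5.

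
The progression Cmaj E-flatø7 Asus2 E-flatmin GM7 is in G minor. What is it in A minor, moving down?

G minor down to A minor is a minor seventh; each chord root moves by that interval while the quality stays the same.
Cmaj: root C down a minor seventh → D, giving Dmaj.
E-flatø7: root E-flat down a minor seventh → F, giving Fø7.
Asus2: root A down a minor seventh → B, giving Bsus2.
E-flatmin: root E-flat down a minor seventh → F, giving Fmin.
GM7: root G down a minor seventh → A, giving AM7.

Dmaj Fø7 Bsus2 Fmin AM7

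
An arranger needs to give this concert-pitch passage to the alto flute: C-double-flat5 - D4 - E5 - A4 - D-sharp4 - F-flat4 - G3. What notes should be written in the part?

The alto flute sounds a perfect fourth below written, so the written part must be a perfect fourth above concert — transpose each note up.
Cbb5 becomes Fbb5
D4 becomes G4
E5 becomes A5
A4 becomes D5
D#4 becomes G#4
Fb4 becomes Bbb4
G3 becomes C4

Fbb5 G4 A5 D5 G#4 Bbb4 C4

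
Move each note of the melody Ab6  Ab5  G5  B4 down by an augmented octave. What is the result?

Ab6: an octave down reaches A, and 13 semitones makes it Abb5.
An augmented octave down from Ab5 gives Abb4.
G5: an octave down reaches G, and 13 semitones makes it Gb4.
An augmented octave down from B4 gives Bb3.

Abb5 Abb4 Gb4 Bb3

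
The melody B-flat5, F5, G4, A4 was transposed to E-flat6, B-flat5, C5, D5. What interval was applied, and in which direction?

Take the first pair: Bb5 → Eb6. B to E spans 4 letter names, so the interval is some kind of fourth.
Bb5 to Eb6 is 5 semitones, which makes it a perfect fourth; the second version is higher, so the direction is up.
Checking another pair — A4 → D5 — gives the same interval.

up a perfect fourth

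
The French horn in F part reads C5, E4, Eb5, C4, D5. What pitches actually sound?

F4 A3 Ab4 F3 G4

The French horn in F sounds a perfect fifth below written, so transpose each written note down a perfect fifth.
C5 to F4
E4 to A3
Eb5 to Ab4
C4 to F3
D5 to G4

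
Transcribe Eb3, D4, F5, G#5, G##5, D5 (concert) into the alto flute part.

The alto flute sounds a perfect fourth below written, so the written part must be a perfect fourth above concert — transpose each note up.
Eb3 → Ab3
D4 → G4
F5 → Bb5
G#5 → C#6
G##5 → C##6
D5 → G5

Ab3 G4 Bb5 C#6 C##6 G5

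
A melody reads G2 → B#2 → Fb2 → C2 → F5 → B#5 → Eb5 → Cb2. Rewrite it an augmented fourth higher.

G2 to C#3
B#2 to E##3
Fb2 to Bb2
C2 to F#2
F5 to B5
B#5 to E##6
Eb5 to A5
Cb2 to F2

C#3 E##3 Bb2 F#2 B5 E##6 A5 F2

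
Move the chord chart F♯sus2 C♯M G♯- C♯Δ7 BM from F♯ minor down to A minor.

Asus2 EM B- EΔ7 DM

F♯ minor down to A minor is a major sixth; each chord root moves by that interval while the quality stays the same.
F♯sus2: root F♯ down a major sixth → A, giving Asus2.
C♯M: root C♯ down a major sixth → E, giving EM.
G♯-: root G♯ down a major sixth → B, giving B-.
C♯Δ7: root C♯ down a major sixth → E, giving EΔ7.
BM: root B down a major sixth → D, giving DM.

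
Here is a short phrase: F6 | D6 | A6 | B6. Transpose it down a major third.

Db6 Bb5 F6 G6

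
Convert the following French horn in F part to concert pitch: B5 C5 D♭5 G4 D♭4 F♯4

Written C4 on the French horn in F sounds as F3, a perfect fifth lower; apply that shift to every note.
B5 to E5
C5 to F4
Db5 to Gb4
G4 to C4
Db4 to Gb3
F#4 to B3

E5 F4 Gb4 C4 Gb3 B3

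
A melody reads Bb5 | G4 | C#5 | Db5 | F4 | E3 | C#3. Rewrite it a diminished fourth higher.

Ebb6 Cb5 F5 Gbb5 Bbb4 Ab3 F3

Bb5 gives Ebb6
G4 gives Cb5
C#5 gives F5
Db5 gives Gbb5
F4 gives Bbb4
E3 gives Ab3
C#3 gives F3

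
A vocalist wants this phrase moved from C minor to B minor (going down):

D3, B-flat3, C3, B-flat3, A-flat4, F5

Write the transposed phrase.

C#3 A3 B2 A3 G4 E5

C minor to B minor down is a minor second, so every note moves down by that interval.
D3 becomes C#3
Bb3 becomes A3
C3 becomes B2
Bb3 becomes A3
Ab4 becomes G4
F5 becomes E5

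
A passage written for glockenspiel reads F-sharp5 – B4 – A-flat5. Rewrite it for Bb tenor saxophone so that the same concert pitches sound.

G#8 C#8 Bb8

First find concert pitch: the glockenspiel sounds a perfect fifteenth above written, so F-sharp5 B4 A-flat5 sounds F#7 B6 Ab7.
Then write for Bb tenor saxophone: it sounds a major ninth below written, so the part must be a major ninth above concert.
F#7 → G#8
B6 → C#8
Ab7 → Bb8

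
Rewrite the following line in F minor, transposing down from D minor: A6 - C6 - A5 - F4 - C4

C6 Eb5 C5 Ab3 Eb3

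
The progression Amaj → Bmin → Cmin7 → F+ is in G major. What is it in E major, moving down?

F#maj G#min Amin7 D+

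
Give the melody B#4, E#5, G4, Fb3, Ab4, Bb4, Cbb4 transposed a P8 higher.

B#5 E#6 G5 Fb4 Ab5 Bb5 Cbb5

B#4: an octave up reaches B, and 12 semitones makes it B#5.
A perfect octave up from E#5 gives E#6.
G4 up a perfect octave is G5.
Fb3 up a perfect octave is Fb4.
Ab4 up a perfect octave is Ab5.
Bb4 up a perfect octave is Bb5.
Cbb4: an octave up reaches C, and 12 semitones makes it Cbb5.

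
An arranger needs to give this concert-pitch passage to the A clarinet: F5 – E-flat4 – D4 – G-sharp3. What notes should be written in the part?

Ab5 Gb4 F4 B3

The A clarinet sounds a minor third below written, so the written part must be a minor third above concert — transpose each note up.
F5 → Ab5
Eb4 → Gb4
D4 → F4
G#3 → B3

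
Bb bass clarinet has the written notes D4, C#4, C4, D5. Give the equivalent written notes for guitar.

C4 B3 Bb3 C5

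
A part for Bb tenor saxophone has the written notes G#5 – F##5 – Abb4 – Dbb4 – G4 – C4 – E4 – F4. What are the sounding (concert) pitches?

The Bb tenor saxophone sounds a major ninth below written, so transpose each written note down a major ninth.
G#5 → F#4
F##5 → E#4
Abb4 → Gbb3
Dbb4 → Cbb3
G4 → F3
C4 → Bb2
E4 → D3
F4 → Eb3

F#4 E#4 Gbb3 Cbb3 F3 Bb2 D3 Eb3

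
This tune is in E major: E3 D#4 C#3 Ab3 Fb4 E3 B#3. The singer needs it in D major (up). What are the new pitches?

E major to D major up is a minor seventh, so every note moves up by that interval.
E3 becomes D4
D#4 becomes C#5
C#3 becomes B3
Ab3 becomes Gb4
Fb4 becomes Ebb5
E3 becomes D4
B#3 becomes A#4

D4 C#5 B3 Gb4 Ebb5 D4 A#4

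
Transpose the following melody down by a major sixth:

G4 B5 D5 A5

G4 down a major sixth is Bb3.
B5: a sixth down reaches D, and 9 semitones makes it D5.
D5 down a major sixth is F4.
A major sixth down from A5 gives C5.

Bb3 D5 F4 C5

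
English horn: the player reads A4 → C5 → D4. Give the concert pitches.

The English horn sounds a perfect fifth below written, so transpose each written note down a perfect fifth.
A4 becomes D4
C5 becomes F4
D4 becomes G3

D4 F4 G3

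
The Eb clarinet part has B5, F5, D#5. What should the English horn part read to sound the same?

A6 Eb6 C#6

First find concert pitch: the Eb clarinet sounds a minor third above written, so B5 F5 D#5 sounds D6 Ab5 F#5.
Then write for English horn: it sounds a perfect fifth below written, so the part must be a perfect fifth above concert.
D6 → A6
Ab5 → Eb6
F#5 → C#6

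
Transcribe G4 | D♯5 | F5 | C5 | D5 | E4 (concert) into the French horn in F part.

Written C4 sounds as F3 on the French horn in F, so concert pitches are written a perfect fifth up.
G4 → D5
D#5 → A#5
F5 → C6
C5 → G5
D5 → A5
E4 → B4

D5 A#5 C6 G5 A5 B4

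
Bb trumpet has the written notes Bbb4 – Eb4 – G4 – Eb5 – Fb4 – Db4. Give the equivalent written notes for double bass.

First find concert pitch: the Bb trumpet sounds a major second below written, so Bbb4 Eb4 G4 Eb5 Fb4 Db4 sounds Abb4 Db4 F4 Db5 Ebb4 Cb4.
Then write for double bass: it sounds a perfect octave below written, so the part must be a perfect octave above concert.
Abb4 → Abb5
Db4 → Db5
F4 → F5
Db5 → Db6
Ebb4 → Ebb5
Cb4 → Cb5

Abb5 Db5 F5 Db6 Ebb5 Cb5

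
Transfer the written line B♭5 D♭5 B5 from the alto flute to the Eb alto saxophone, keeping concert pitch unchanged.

First find concert pitch: the alto flute sounds a perfect fourth below written, so B♭5 D♭5 B5 sounds F5 Ab4 F#5.
Then write for Eb alto saxophone: it sounds a major sixth below written, so the part must be a major sixth above concert.
F5 → D6
Ab4 → F5
F#5 → D#6

D6 F5 D#6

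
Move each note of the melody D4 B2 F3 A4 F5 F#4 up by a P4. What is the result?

G4 E3 Bb3 D5 Bb5 B4

A perfect fourth up from D4 gives G4.
B2: a fourth up reaches E, and 5 semitones makes it E3.
F3: a fourth up reaches B, and 5 semitones makes it Bb3.
A4: a fourth up reaches D, and 5 semitones makes it D5.
A perfect fourth up from F5 gives Bb5.
F#4 up a perfect fourth is B4.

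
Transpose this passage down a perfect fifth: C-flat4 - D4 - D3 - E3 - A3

Fb3 G3 G2 A2 D3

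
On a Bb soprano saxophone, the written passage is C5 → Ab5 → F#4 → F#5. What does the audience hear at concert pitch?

Bb4 Gb5 E4 E5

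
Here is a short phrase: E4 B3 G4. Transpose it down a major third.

C4 G3 Eb4

E4 down a major third is C4.
B3: a third down reaches G, and 4 semitones makes it G3.
G4: a third down reaches E, and 4 semitones makes it Eb4.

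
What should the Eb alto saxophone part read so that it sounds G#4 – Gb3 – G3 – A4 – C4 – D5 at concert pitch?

The Eb alto saxophone sounds a major sixth below written, so the written part must be a major sixth above concert — transpose each note up.
G#4 → E#5
Gb3 → Eb4
G3 → E4
A4 → F#5
C4 → A4
D5 → B5

E#5 Eb4 E4 F#5 A4 B5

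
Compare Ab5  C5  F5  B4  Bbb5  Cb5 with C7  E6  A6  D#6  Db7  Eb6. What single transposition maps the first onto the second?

Take the first pair: Ab5 → C7. A to C spans 10 letter names, so the interval is some kind of tenth.
Ab5 to C7 is 16 semitones, which makes it a major tenth; the second version is higher, so the direction is up.
Checking another pair — Cb5 → Eb6 — gives the same interval.

up a major tenth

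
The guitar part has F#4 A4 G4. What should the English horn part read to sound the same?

C#4 E4 D4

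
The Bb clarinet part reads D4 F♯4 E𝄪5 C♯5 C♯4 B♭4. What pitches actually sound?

The Bb clarinet sounds a major second below written, so transpose each written note down a major second.
D4 -> C4
F#4 -> E4
E##5 -> D##5
C#5 -> B4
C#4 -> B3
Bb4 -> Ab4

C4 E4 D##5 B4 B3 Ab4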